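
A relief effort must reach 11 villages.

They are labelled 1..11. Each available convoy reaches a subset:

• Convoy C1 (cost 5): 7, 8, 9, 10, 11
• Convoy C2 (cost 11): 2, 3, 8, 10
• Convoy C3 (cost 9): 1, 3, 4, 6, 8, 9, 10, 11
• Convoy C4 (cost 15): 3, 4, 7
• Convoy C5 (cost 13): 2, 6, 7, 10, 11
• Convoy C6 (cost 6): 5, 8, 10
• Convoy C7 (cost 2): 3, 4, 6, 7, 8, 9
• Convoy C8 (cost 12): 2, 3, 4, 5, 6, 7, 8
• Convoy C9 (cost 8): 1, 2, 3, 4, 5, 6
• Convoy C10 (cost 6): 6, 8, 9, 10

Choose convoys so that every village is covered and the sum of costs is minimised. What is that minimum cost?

13

C1, C9 together cover every village (C1 ∪ C9 = {1, 2, 3, 4, 5, 6, 7, 8, 9, 10, 11}); total cost 5 + 8 = 13.
The greedy pick C7, C1, C9 costs 15; no covering selection beats 13.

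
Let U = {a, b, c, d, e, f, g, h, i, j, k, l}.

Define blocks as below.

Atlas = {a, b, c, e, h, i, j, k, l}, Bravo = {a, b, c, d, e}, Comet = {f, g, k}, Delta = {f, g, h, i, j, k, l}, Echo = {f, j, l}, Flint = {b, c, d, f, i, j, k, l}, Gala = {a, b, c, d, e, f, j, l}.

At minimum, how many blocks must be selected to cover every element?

2

Delta and Gala together: Delta ∪ Gala = {a, b, c, d, e, f, g, h, i, j, k, l} — every element is covered.
No single block has all 12 elements (the largest, Atlas, has 9), so 2 is optimal.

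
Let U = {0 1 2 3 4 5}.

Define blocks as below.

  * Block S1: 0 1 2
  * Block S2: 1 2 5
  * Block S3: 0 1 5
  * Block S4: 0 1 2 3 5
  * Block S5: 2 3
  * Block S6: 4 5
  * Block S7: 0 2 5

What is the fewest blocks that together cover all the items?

S4 and S6 cover everything between them: the union {0, 1, 2, 3, 4, 5} is all of U.
No single block has all 6 items (the largest, S4, has 5), so 2 is optimal.

2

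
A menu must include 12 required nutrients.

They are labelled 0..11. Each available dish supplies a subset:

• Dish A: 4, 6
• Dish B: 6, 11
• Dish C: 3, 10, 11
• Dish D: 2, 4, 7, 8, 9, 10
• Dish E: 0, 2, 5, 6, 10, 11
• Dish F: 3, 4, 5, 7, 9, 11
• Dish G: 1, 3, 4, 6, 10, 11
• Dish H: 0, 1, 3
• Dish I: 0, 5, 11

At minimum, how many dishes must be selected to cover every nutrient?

D and E and G together: D ∪ E ∪ G = {0, 1, 2, 3, 4, 5, 6, 7, 8, 9, 10, 11} — every nutrient is covered.
Only D contains 8, so D is forced; the remaining 6 nutrients need at least 2 more dishes (each remaining dish adds at most 4) — so at least 3 dishes are needed, and 3 is optimal.

3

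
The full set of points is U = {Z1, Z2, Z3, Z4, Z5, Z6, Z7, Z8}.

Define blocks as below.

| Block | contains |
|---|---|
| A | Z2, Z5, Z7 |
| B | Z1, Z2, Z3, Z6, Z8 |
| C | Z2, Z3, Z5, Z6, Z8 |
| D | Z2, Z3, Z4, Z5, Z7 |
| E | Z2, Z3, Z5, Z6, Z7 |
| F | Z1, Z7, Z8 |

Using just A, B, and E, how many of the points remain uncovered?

1

Union of A, B, E = {Z1, Z2, Z3, Z5, Z6, Z7, Z8}.
Not covered: Z4 — 1 point.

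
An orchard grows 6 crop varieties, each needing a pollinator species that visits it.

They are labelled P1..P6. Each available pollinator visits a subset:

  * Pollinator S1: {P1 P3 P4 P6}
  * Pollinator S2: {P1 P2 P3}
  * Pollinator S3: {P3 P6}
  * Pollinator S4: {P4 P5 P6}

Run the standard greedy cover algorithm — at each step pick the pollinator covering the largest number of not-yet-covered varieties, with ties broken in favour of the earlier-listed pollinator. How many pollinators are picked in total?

Greedy: pick S1 (covers 4 new) → pick S2 (covers 1 new) → pick S4 (covers 1 new). Total picks: 3.
(The true minimum cover uses only 2 pollinators, so greedy is not optimal here.)

3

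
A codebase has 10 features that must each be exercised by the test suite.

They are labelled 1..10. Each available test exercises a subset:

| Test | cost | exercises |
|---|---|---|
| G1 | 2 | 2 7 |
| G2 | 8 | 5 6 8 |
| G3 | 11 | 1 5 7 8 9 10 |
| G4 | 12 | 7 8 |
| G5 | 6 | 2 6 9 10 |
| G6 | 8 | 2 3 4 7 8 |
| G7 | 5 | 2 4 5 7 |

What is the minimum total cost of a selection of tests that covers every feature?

G3, G5, G6 together cover every feature (G3 ∪ G5 ∪ G6 = {1, 2, 3, 4, 5, 6, 7, 8, 9, 10}); total cost 11 + 6 + 8 = 25.
The greedy pick G1, G5, G7, G6, G3 costs 32; no covering selection beats 25.

25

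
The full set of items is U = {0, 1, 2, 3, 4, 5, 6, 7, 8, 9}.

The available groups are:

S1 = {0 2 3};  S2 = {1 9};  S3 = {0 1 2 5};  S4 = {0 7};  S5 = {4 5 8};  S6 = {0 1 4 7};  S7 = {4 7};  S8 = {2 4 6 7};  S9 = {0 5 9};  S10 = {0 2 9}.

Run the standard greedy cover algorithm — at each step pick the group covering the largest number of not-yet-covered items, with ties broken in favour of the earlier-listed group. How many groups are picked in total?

5

Greedy: pick S3 (covers 4 new) → pick S8 (covers 3 new) → pick S1 (covers 1 new) → pick S2 (covers 1 new) → pick S5 (covers 1 new). Total picks: 5.
(The true minimum cover uses only 4 groups, so greedy is not optimal here.)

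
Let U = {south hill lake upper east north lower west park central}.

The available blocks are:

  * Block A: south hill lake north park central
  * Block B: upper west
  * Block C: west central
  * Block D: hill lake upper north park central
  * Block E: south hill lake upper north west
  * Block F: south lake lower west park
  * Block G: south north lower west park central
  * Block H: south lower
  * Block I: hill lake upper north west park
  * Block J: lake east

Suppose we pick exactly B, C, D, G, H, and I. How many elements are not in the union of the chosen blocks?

1

Union of B, C, D, G, H, I = {south, hill, lake, upper, north, lower, west, park, central}.
Not covered: east — 1 element.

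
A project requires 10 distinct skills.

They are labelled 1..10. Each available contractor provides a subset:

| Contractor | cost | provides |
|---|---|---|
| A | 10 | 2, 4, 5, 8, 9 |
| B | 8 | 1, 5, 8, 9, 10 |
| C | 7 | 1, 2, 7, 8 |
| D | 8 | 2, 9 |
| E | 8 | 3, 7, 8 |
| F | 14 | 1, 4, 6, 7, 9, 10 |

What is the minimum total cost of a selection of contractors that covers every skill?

32

A, E, F together cover every skill (A ∪ E ∪ F = {1, 2, 3, 4, 5, 6, 7, 8, 9, 10}); total cost 10 + 8 + 14 = 32.
The greedy pick B, C, F, E costs 37; no covering selection beats 32.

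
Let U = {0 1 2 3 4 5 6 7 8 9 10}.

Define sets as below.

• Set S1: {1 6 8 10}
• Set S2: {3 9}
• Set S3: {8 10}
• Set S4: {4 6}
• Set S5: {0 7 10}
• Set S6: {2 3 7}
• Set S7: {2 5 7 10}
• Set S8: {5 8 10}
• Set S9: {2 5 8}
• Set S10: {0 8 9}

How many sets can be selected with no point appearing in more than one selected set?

S2, S4, S5, S9 are pairwise disjoint (S2={3,9}; S4={4,6}; S5={0,7,10}; S9={2,5,8}).
Every remaining set overlaps one of these, and no 5 of the listed sets are pairwise disjoint, so 4 is the maximum.

4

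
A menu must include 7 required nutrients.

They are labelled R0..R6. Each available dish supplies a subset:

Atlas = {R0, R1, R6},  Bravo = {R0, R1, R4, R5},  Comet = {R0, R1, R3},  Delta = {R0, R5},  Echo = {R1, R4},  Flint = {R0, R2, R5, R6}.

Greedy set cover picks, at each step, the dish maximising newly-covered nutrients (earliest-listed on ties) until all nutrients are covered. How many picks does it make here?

Greedy: pick Bravo (covers 4 new) → pick Flint (covers 2 new) → pick Comet (covers 1 new). Total picks: 3.

3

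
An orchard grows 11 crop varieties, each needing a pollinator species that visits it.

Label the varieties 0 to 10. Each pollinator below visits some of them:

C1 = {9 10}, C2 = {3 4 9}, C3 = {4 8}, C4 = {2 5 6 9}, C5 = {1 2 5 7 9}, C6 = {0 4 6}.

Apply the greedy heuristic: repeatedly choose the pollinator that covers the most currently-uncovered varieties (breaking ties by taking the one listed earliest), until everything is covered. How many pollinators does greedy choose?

Greedy: pick C5 (covers 5 new) → pick C6 (covers 3 new) → pick C1 (covers 1 new) → pick C2 (covers 1 new) → pick C3 (covers 1 new). Total picks: 5.

5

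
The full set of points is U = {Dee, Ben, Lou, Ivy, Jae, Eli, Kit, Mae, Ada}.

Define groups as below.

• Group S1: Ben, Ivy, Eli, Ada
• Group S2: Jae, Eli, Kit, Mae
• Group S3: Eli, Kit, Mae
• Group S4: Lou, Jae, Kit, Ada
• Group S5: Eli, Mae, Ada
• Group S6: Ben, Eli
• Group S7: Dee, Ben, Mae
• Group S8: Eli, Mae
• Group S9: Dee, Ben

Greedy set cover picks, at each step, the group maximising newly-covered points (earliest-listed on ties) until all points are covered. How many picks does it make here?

4

Greedy: pick S1 (covers 4 new) → pick S2 (covers 3 new) → pick S4 (covers 1 new) → pick S7 (covers 1 new). Total picks: 4.
(The true minimum cover uses only 3 groups, so greedy is not optimal here.)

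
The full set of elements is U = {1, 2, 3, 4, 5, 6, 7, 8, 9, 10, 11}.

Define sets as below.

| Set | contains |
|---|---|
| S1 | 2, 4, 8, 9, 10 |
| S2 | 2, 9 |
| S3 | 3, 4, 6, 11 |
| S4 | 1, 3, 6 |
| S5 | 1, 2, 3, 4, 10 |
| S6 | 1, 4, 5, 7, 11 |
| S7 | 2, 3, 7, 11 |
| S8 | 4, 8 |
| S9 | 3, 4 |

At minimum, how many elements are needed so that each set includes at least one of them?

H = {2, 4, 6} meets every set (each contains at least one member of H), and |H| = 3.
The sets S2, S4, S8 are pairwise disjoint, so any hitting set needs a separate element for each — at least 3. Hence 3 is optimal.

3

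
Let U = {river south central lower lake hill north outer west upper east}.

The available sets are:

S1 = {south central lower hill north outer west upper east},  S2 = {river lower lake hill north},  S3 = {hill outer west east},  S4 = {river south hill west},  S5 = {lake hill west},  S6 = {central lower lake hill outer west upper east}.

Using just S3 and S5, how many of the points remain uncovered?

Union of S3, S5 = {lake, hill, outer, west, east}.
Not covered: river, south, central, lower, north, upper — 6 points.

6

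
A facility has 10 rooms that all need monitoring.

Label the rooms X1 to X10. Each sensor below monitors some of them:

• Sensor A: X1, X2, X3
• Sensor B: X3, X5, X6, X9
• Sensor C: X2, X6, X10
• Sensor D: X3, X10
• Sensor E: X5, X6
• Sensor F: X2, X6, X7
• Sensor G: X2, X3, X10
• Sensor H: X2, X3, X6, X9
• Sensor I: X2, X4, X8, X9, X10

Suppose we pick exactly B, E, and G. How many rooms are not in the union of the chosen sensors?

4

Union of B, E, G = {X2, X3, X5, X6, X9, X10}.
Not covered: X1, X4, X7, X8 — 4 rooms.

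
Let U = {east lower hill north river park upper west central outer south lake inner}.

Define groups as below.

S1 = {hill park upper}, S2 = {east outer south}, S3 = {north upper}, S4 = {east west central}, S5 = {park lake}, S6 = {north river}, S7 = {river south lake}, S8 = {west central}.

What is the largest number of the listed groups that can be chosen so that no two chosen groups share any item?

4

S1, S2, S6, S8 are pairwise disjoint (S1={hill,park,upper}; S2={east,outer,south}; S6={north,river}; S8={west,central}).
Every remaining group overlaps one of these, and no 5 of the listed groups are pairwise disjoint, so 4 is the maximum.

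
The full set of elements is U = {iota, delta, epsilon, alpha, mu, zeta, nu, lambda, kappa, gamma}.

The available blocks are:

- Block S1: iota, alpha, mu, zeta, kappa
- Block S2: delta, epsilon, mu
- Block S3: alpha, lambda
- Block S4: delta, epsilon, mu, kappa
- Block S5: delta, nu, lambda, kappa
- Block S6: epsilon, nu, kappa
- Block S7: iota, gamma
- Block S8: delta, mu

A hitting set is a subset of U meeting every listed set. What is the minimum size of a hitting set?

4

H = {epsilon, mu, lambda, gamma} meets every block (each contains at least one member of H), and |H| = 4.
The blocks S3, S6, S7, S8 are pairwise disjoint, so any hitting set needs a separate element for each — at least 4. Hence 4 is optimal.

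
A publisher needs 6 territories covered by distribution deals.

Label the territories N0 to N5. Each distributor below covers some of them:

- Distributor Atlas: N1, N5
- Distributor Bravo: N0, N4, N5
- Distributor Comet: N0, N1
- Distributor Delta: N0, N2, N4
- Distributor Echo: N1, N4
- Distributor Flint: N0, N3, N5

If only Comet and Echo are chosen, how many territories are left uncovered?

3

Union of Comet, Echo = {N0, N1, N4}.
Not covered: N2, N3, N5 — 3 territories.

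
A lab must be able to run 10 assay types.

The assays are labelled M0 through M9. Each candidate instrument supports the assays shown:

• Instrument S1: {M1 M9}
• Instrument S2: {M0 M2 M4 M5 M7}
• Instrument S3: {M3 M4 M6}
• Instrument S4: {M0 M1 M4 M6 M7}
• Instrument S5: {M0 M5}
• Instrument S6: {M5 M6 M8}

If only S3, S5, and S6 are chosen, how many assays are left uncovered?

4

Union of S3, S5, S6 = {M0, M3, M4, M5, M6, M8}.
Not covered: M1, M2, M7, M9 — 4 assays.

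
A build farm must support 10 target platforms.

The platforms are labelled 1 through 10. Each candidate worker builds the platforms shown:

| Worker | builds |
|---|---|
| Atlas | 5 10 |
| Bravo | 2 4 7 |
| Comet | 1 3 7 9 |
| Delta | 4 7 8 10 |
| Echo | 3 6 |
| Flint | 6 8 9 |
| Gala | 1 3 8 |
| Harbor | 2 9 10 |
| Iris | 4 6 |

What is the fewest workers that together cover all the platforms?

4

Take {Atlas, Bravo, Flint, Gala}. Their union is {1, 2, 3, 4, 5, 6, 7, 8, 9, 10}, which is all 10 platforms.
No 3 of the 9 workers cover everything (all 84 combinations miss at least one platform), so 4 is optimal.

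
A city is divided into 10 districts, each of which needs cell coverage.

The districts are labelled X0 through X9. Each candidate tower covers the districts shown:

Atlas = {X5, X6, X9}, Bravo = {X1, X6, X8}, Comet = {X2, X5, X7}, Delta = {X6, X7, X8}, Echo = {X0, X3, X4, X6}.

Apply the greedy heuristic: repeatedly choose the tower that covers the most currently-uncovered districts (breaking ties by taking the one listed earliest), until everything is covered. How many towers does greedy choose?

4

Greedy: pick Echo (covers 4 new) → pick Comet (covers 3 new) → pick Bravo (covers 2 new) → pick Atlas (covers 1 new). Total picks: 4.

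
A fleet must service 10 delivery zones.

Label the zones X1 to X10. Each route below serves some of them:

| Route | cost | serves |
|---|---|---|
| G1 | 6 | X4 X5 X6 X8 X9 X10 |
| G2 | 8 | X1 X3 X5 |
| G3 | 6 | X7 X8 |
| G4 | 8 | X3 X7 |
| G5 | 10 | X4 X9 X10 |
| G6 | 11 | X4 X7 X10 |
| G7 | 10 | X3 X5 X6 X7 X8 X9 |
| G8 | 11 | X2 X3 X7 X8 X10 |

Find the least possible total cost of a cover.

G1, G2, G8 together cover every zone (G1 ∪ G2 ∪ G8 = {X1, X2, X3, X4, X5, X6, X7, X8, X9, X10}); total cost 6 + 8 + 11 = 25.
No covering selection has total cost below 25.

25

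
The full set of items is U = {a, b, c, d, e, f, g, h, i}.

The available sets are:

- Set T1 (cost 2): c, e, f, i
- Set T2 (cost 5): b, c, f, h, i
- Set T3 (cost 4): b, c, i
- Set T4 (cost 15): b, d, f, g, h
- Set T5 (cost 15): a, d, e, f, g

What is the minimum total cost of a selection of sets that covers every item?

T2, T5 together cover every item (T2 ∪ T5 = {a, b, c, d, e, f, g, h, i}); total cost 5 + 15 = 20.
The greedy pick T1, T2, T5 costs 22; no covering selection beats 20.

20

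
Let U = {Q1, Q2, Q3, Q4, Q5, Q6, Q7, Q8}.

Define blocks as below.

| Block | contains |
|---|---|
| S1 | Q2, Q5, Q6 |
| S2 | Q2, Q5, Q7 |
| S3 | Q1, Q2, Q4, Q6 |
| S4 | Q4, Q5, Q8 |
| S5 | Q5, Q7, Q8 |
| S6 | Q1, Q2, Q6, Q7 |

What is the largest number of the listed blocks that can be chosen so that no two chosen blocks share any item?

S3, S5 are pairwise disjoint (S3={Q1,Q2,Q4,Q6}; S5={Q5,Q7,Q8}).
Every remaining block overlaps one of these, and no 3 of the listed blocks are pairwise disjoint, so 2 is the maximum.

2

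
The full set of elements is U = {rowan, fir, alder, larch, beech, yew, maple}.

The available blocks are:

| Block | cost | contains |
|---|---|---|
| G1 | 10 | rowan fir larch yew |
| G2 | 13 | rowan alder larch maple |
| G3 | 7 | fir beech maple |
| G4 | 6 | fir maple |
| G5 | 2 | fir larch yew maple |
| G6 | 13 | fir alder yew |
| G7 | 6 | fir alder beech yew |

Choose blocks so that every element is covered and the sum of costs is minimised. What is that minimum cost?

G1, G5, G7 together cover every element (G1 ∪ G5 ∪ G7 = {rowan, fir, alder, larch, beech, yew, maple}); total cost 10 + 2 + 6 = 18.
No covering selection has total cost below 18.

18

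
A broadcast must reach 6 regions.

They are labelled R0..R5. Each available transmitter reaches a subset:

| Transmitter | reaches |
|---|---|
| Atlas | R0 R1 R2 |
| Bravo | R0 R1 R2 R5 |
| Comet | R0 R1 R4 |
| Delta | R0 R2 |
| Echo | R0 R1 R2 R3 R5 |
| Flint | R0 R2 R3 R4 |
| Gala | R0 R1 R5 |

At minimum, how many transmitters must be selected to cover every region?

2

Flint and Gala together: Flint ∪ Gala = {R0, R1, R2, R3, R4, R5} — every region is covered.
No single transmitter has all 6 regions (the largest, Echo, has 5), so 2 is optimal.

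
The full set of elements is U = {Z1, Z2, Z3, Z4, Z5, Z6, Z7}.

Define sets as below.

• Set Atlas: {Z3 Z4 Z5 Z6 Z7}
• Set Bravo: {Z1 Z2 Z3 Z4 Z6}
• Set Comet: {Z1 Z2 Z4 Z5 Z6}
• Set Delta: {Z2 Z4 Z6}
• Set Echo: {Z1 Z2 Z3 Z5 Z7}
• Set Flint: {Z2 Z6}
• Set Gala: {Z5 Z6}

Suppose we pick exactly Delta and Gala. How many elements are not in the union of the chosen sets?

3

Union of Delta, Gala = {Z2, Z4, Z5, Z6}.
Not covered: Z1, Z3, Z7 — 3 elements.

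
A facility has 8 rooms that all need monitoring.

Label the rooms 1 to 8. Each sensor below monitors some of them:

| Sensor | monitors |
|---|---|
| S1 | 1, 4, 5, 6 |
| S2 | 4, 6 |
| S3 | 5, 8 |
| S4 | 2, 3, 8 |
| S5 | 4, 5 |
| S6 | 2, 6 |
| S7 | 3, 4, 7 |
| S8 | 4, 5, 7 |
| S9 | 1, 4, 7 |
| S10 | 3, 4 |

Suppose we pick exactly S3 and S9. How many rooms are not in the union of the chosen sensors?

3

Union of S3, S9 = {1, 4, 5, 7, 8}.
Not covered: 2, 3, 6 — 3 rooms.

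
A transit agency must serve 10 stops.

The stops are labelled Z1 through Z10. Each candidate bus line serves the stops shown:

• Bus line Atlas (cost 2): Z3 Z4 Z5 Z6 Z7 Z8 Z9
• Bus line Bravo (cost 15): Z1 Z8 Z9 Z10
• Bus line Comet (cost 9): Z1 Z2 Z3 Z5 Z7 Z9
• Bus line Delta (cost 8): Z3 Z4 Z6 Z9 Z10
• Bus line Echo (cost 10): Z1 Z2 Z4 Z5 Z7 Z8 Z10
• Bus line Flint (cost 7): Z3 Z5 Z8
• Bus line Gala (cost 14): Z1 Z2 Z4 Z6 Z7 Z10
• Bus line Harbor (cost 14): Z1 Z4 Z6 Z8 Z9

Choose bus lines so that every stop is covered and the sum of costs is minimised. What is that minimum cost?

Atlas, Echo together cover every stop (Atlas ∪ Echo = {Z1, Z2, Z3, Z4, Z5, Z6, Z7, Z8, Z9, Z10}); total cost 2 + 10 = 12.
No covering selection has total cost below 12.

12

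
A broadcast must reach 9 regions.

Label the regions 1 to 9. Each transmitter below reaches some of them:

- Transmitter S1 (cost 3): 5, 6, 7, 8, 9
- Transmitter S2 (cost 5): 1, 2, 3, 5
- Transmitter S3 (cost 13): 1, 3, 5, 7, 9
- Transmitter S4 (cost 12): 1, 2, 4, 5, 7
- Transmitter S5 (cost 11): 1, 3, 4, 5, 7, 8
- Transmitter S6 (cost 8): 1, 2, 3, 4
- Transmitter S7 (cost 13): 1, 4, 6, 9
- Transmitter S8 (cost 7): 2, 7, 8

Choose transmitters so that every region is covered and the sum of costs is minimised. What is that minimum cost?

S1, S6 together cover every region (S1 ∪ S6 = {1, 2, 3, 4, 5, 6, 7, 8, 9}); total cost 3 + 8 = 11.
The greedy pick S1, S2, S6 costs 16; no covering selection beats 11.

11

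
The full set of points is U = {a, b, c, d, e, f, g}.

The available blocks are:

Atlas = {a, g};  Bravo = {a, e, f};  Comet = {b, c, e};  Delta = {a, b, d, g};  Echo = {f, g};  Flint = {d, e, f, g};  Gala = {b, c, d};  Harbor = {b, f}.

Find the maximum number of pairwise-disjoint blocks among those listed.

Echo, Gala are pairwise disjoint (Echo={f,g}; Gala={b,c,d}).
Every remaining block overlaps one of these, and no 3 of the listed blocks are pairwise disjoint, so 2 is the maximum.

2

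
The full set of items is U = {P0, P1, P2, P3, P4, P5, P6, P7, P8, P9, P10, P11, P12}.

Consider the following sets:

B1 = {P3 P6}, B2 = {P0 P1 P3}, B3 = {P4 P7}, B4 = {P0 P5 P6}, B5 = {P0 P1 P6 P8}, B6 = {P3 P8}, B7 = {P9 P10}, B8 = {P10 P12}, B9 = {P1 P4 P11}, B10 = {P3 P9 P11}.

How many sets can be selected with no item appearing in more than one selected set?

4

B3, B4, B6, B7 are pairwise disjoint (B3={P4,P7}; B4={P0,P5,P6}; B6={P3,P8}; B7={P9,P10}).
Every remaining set overlaps one of these, and no 5 of the listed sets are pairwise disjoint, so 4 is the maximum.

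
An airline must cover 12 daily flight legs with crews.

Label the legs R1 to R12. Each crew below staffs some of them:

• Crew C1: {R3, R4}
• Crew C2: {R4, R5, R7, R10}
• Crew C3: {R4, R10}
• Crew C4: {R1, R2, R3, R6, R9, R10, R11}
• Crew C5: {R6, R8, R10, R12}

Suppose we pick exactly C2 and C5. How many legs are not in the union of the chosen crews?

Union of C2, C5 = {R4, R5, R6, R7, R8, R10, R12}.
Not covered: R1, R2, R3, R9, R11 — 5 legs.

5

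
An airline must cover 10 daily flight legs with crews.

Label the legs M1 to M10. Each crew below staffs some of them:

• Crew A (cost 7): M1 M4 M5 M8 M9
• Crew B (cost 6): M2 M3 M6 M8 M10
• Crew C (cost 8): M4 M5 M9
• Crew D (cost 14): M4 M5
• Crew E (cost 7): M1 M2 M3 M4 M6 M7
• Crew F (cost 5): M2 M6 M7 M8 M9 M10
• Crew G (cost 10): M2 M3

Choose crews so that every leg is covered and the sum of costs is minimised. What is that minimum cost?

18

A, B, F together cover every leg (A ∪ B ∪ F = {M1, M2, M3, M4, M5, M6, M7, M8, M9, M10}); total cost 7 + 6 + 5 = 18.
No covering selection has total cost below 18.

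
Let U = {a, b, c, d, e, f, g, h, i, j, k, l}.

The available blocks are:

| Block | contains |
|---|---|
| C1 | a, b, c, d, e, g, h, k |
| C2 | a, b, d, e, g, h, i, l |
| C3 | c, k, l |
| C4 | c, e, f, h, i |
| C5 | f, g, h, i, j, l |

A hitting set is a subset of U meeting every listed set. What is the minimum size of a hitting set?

2

The 2 points {c, l} hit every block.
No single point lies in every block, so at least 2 are needed and 2 is optimal.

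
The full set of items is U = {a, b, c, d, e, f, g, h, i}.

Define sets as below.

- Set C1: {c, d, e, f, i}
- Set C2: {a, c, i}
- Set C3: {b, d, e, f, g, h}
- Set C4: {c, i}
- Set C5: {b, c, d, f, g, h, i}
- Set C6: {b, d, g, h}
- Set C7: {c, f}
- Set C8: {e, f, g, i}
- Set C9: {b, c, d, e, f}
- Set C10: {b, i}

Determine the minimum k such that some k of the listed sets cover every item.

2

Take {C2, C3}. Their union is {a, b, c, d, e, f, g, h, i}, which is all 9 items.
No single set has all 9 items (the largest, C5, has 7), so 2 is optimal.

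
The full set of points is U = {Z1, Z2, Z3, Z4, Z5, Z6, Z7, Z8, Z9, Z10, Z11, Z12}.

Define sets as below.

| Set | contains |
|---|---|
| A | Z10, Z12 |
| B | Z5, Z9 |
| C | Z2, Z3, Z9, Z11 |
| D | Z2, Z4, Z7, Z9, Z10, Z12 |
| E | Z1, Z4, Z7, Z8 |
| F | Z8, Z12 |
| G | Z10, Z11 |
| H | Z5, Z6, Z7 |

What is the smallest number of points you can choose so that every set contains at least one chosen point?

4

T = {Z7, Z9, Z11, Z12} meets every set (each contains at least one member of T), and |T| = 4.
No choice of 3 points meets every set, so 4 is the minimum.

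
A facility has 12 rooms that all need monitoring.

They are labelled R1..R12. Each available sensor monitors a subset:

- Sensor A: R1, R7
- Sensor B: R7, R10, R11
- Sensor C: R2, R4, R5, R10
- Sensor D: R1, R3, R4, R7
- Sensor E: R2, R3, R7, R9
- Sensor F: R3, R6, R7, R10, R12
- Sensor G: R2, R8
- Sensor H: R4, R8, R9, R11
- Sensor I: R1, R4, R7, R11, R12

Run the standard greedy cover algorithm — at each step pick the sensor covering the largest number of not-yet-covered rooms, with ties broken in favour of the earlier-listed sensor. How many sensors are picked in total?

Greedy: pick F (covers 5 new) → pick H (covers 4 new) → pick C (covers 2 new) → pick A (covers 1 new). Total picks: 4.

4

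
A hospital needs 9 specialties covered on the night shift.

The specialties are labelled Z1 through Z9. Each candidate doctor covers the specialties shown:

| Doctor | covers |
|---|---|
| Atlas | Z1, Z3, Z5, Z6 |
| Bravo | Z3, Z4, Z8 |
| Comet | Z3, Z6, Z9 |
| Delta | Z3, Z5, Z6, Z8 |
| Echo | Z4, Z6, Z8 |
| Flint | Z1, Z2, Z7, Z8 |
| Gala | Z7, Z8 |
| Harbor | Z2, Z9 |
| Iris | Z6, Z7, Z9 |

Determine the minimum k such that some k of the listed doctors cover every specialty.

Take {Atlas, Bravo, Comet, Flint}. Their union is {Z1, Z2, Z3, Z4, Z5, Z6, Z7, Z8, Z9}, which is all 9 specialties.
No 3 of the 9 doctors cover everything (all 84 combinations miss at least one specialty), so 4 is optimal.

4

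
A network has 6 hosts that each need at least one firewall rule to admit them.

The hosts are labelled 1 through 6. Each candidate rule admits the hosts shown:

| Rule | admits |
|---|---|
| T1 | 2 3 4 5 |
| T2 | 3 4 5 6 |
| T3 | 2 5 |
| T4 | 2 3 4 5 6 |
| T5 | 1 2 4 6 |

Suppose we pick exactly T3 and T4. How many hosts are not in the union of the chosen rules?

1

Union of T3, T4 = {2, 3, 4, 5, 6}.
Not covered: 1 — 1 host.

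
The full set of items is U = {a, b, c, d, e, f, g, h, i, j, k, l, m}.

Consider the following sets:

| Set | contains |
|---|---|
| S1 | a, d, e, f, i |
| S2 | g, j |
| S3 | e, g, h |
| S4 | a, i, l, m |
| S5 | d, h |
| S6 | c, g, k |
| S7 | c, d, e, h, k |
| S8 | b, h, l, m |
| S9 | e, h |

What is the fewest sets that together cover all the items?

S1, S2, S6, and S8 cover everything between them: the union {a, b, c, d, e, f, g, h, i, j, k, l, m} is all of U.
Only S2 contains j, so S2 is forced; the remaining 11 items need at least 3 more sets (each remaining set adds at most 5) — so at least 4 sets are needed, and 4 is optimal.

4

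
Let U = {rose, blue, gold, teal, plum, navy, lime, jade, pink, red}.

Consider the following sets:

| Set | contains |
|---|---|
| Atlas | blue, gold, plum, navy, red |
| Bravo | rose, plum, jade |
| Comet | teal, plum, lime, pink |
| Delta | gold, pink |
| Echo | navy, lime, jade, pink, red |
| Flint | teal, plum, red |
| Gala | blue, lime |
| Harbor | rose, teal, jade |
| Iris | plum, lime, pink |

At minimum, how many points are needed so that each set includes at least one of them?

Take H = {rose, gold, lime, red}. Each listed set contains at least one of these, so H is a hitting set of size 4.
No choice of 3 points meets every set, so 4 is the minimum.

4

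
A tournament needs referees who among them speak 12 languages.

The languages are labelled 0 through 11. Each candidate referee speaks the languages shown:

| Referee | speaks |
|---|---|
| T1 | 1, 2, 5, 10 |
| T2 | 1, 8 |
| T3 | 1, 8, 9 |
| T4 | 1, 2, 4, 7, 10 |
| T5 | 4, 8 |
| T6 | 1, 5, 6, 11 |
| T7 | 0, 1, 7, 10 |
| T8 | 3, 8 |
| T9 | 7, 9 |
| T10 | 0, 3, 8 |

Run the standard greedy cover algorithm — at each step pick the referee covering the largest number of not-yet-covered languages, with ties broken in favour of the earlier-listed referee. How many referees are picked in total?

4

Greedy: pick T4 (covers 5 new) → pick T6 (covers 3 new) → pick T10 (covers 3 new) → pick T3 (covers 1 new). Total picks: 4.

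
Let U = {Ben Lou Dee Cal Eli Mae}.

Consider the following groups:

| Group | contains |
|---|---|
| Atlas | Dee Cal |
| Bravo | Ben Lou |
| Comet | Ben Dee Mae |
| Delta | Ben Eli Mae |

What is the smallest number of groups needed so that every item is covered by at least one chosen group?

3

Atlas and Bravo and Delta together: Atlas ∪ Bravo ∪ Delta = {Ben, Lou, Dee, Cal, Eli, Mae} — every item is covered.
Only Bravo contains Lou, so Bravo is forced; the remaining 4 items need at least 2 more groups (each remaining group adds at most 2) — so at least 3 groups are needed, and 3 is optimal.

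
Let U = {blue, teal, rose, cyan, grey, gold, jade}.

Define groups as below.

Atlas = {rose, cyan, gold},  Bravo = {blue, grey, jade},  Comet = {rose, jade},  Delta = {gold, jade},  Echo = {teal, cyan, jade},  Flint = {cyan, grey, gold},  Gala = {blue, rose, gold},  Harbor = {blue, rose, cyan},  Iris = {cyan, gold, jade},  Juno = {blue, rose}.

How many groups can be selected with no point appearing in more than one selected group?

2

Atlas, Bravo are pairwise disjoint (Atlas={rose,cyan,gold}; Bravo={blue,grey,jade}).
Every remaining group overlaps one of these, and no 3 of the listed groups are pairwise disjoint, so 2 is the maximum.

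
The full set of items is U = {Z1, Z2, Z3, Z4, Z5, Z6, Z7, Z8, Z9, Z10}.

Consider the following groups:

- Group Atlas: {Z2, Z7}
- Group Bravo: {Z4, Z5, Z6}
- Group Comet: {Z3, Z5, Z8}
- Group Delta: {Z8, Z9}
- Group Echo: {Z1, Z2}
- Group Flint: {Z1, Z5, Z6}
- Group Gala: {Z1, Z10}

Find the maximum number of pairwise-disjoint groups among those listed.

4

Atlas, Bravo, Delta, Gala are pairwise disjoint (Atlas={Z2,Z7}; Bravo={Z4,Z5,Z6}; Delta={Z8,Z9}; Gala={Z1,Z10}).
Every remaining group overlaps one of these, and no 5 of the listed groups are pairwise disjoint, so 4 is the maximum.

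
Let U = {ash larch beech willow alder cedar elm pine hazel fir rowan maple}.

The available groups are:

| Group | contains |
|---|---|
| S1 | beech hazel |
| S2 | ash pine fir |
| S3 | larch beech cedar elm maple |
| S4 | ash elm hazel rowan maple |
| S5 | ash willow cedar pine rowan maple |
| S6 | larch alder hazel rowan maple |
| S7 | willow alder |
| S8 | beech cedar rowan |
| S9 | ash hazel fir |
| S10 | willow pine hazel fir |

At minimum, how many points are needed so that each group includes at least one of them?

The 4 points {willow, cedar, hazel, fir} hit every group.
No choice of 3 points meets every group, so 4 is the minimum.

4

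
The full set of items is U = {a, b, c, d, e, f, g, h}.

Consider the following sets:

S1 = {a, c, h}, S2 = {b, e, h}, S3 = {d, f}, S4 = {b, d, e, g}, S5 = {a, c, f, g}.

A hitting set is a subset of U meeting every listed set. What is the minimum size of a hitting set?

3

The 3 items {b, f, h} hit every set.
No choice of 2 items meets every set, so 3 is the minimum.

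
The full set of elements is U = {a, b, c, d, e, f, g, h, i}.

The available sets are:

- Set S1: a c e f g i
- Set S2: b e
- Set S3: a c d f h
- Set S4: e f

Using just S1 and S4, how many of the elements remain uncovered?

Union of S1, S4 = {a, c, e, f, g, i}.
Not covered: b, d, h — 3 elements.

3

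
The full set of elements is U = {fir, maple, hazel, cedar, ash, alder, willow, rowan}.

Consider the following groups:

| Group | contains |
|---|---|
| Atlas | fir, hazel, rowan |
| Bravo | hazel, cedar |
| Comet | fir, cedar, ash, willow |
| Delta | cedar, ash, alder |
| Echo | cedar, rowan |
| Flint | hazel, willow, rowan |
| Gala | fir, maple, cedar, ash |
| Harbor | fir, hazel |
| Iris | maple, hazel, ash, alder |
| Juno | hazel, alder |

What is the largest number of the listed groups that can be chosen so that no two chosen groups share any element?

2

Echo, Iris are pairwise disjoint (Echo={cedar,rowan}; Iris={maple,hazel,ash,alder}).
Every remaining group overlaps one of these, and no 3 of the listed groups are pairwise disjoint, so 2 is the maximum.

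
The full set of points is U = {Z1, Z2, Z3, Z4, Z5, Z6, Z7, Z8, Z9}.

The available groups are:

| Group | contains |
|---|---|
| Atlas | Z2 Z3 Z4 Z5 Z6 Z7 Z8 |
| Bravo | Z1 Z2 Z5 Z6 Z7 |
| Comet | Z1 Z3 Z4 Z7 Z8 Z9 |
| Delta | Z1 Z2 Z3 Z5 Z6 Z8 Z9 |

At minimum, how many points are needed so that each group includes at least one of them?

The 2 points {Z3, Z6} hit every group.
No single point lies in every group, so at least 2 are needed and 2 is optimal.

2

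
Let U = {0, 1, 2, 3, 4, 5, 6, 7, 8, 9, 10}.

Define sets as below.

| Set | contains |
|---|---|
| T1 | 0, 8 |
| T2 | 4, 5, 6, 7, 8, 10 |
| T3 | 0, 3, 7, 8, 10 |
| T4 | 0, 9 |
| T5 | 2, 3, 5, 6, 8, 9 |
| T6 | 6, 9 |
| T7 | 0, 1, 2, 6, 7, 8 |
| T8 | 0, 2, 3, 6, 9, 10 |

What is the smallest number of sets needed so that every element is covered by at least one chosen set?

3

Take {T2, T7, T8}. Their union is {0, 1, 2, 3, 4, 5, 6, 7, 8, 9, 10}, which is all 11 elements.
Only T7 contains 1, so T7 is forced; the remaining 5 elements need at least 2 more sets (each remaining set adds at most 3) — so at least 3 sets are needed, and 3 is optimal.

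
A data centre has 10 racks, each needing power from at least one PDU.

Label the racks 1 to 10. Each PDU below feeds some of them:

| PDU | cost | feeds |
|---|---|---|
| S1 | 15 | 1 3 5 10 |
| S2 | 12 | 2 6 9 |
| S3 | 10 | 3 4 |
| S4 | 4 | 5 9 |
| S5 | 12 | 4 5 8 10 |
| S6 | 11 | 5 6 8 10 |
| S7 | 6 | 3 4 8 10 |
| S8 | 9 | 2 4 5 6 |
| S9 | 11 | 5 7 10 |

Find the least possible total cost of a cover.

S1, S2, S7, S9 together cover every rack (S1 ∪ S2 ∪ S7 ∪ S9 = {1, 2, 3, 4, 5, 6, 7, 8, 9, 10}); total cost 15 + 12 + 6 + 11 = 44.
The greedy pick S7, S4, S8, S9, S1 costs 45; no covering selection beats 44.

44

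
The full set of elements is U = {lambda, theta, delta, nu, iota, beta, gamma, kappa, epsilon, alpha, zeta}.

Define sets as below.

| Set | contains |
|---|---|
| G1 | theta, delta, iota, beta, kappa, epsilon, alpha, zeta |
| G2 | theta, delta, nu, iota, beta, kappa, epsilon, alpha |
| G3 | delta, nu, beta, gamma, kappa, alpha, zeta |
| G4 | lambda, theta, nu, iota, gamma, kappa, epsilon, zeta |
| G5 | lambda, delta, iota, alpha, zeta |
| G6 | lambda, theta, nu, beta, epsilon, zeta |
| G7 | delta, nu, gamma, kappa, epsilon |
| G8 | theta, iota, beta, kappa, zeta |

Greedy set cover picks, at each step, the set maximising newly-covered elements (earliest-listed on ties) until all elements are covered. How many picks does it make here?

Greedy: pick G1 (covers 8 new) → pick G4 (covers 3 new). Total picks: 2.

2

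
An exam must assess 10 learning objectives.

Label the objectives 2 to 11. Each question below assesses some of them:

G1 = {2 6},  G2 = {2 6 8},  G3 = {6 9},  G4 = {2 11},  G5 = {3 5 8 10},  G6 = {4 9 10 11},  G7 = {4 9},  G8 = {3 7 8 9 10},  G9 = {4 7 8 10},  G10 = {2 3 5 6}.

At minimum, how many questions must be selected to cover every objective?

Take {G6, G9, G10}. Their union is {2, 3, 4, 5, 6, 7, 8, 9, 10, 11}, which is all 10 objectives.
No 2 of the 10 questions cover everything (all 45 combinations miss at least one objective), so 3 is optimal.

3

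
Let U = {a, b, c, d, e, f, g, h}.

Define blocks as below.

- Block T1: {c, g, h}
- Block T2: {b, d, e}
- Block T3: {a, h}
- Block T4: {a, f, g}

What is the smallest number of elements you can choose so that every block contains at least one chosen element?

3

The 3 elements {e, f, h} hit every block.
No choice of 2 elements meets every block, so 3 is the minimum.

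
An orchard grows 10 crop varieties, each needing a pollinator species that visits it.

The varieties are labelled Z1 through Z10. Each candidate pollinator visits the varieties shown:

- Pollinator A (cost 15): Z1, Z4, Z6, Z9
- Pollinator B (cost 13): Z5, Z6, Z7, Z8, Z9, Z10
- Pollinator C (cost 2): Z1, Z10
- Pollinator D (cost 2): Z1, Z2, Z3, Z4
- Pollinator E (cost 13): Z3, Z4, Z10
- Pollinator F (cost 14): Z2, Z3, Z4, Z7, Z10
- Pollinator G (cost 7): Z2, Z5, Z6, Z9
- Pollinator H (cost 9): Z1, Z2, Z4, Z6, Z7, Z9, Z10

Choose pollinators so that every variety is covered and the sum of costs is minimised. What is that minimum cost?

15

B, D together cover every variety (B ∪ D = {Z1, Z2, Z3, Z4, Z5, Z6, Z7, Z8, Z9, Z10}); total cost 13 + 2 = 15.
The greedy pick D, C, G, B costs 24; no covering selection beats 15.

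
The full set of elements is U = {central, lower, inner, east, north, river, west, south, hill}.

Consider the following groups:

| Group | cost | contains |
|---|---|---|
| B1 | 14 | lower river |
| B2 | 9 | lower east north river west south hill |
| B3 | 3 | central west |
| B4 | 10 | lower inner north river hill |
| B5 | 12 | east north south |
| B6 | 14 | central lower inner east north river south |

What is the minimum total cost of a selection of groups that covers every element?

B2, B3, B4 together cover every element (B2 ∪ B3 ∪ B4 = {central, lower, inner, east, north, river, west, south, hill}); total cost 9 + 3 + 10 = 22.
No covering selection has total cost below 22.

22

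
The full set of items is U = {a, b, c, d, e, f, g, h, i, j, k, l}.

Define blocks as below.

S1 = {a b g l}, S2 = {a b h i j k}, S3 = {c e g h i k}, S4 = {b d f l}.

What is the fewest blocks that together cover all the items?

3

Take {S2, S3, S4}. Their union is {a, b, c, d, e, f, g, h, i, j, k, l}, which is all 12 items.
Only S3 contains c, so S3 is forced; the remaining 6 items need at least 2 more blocks (each remaining block adds at most 4) — so at least 3 blocks are needed, and 3 is optimal.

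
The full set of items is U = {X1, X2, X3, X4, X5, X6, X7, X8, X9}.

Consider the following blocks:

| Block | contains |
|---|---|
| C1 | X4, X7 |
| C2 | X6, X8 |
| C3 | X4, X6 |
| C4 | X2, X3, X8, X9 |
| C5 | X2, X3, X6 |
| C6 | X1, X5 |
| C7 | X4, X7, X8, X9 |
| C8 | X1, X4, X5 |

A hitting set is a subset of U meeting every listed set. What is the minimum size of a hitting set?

Take H = {X3, X5, X6, X7}. Each listed block contains at least one of these, so H is a hitting set of size 4.
No choice of 3 items meets every block, so 4 is the minimum.

4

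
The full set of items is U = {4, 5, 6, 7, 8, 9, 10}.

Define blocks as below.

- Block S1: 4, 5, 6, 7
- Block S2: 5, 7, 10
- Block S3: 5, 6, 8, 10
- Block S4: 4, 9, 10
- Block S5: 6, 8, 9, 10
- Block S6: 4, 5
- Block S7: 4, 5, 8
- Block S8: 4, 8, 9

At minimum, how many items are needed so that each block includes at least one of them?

2

H = {4, 10} meets every block (each contains at least one member of H), and |H| = 2.
The blocks S2, S8 are pairwise disjoint, so any hitting set needs a separate item for each — at least 2. Hence 2 is optimal.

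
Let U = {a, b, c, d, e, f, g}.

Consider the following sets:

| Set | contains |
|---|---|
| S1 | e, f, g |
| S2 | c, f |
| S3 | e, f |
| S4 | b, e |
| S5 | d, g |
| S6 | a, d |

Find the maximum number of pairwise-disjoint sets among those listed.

S2, S4, S6 are pairwise disjoint (S2={c,f}; S4={b,e}; S6={a,d}).
Every remaining set overlaps one of these, and no 4 of the listed sets are pairwise disjoint, so 3 is the maximum.

3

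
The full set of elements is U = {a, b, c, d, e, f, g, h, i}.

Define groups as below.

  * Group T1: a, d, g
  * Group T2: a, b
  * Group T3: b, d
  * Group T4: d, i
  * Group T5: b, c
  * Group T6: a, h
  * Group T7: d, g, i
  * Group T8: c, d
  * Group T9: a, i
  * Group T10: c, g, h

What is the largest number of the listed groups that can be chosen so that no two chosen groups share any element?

3

T5, T6, T7 are pairwise disjoint (T5={b,c}; T6={a,h}; T7={d,g,i}).
Every remaining group overlaps one of these, and no 4 of the listed groups are pairwise disjoint, so 3 is the maximum.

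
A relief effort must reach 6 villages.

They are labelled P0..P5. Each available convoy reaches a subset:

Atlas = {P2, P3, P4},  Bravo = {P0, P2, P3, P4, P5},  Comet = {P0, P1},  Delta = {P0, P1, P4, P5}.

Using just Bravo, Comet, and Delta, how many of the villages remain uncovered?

Union of Bravo, Comet, Delta = {P0, P1, P2, P3, P4, P5} — that's every village, so 0 are uncovered.

0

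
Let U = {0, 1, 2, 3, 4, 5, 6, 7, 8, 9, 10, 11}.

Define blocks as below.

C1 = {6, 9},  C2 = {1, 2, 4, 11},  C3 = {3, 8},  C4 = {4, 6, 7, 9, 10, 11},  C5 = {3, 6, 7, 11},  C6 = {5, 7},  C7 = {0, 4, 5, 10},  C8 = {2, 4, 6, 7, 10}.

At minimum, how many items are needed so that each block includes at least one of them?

H = {3, 4, 7, 9} meets every block (each contains at least one member of H), and |H| = 4.
The blocks C1, C2, C3, C6 are pairwise disjoint, so any hitting set needs a separate item for each — at least 4. Hence 4 is optimal.

4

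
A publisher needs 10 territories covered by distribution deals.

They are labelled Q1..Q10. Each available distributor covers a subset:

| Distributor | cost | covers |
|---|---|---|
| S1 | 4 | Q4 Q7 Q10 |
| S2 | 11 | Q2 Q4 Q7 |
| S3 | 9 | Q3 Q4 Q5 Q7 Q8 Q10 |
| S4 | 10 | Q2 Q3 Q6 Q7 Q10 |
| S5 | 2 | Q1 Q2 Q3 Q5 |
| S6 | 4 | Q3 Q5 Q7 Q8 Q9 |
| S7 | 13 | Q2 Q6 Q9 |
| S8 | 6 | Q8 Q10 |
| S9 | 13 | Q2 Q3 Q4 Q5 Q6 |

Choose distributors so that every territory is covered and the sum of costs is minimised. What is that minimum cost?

20

S1, S4, S5, S6 together cover every territory (S1 ∪ S4 ∪ S5 ∪ S6 = {Q1, Q2, Q3, Q4, Q5, Q6, Q7, Q8, Q9, Q10}); total cost 4 + 10 + 2 + 4 = 20.
No covering selection has total cost below 20.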